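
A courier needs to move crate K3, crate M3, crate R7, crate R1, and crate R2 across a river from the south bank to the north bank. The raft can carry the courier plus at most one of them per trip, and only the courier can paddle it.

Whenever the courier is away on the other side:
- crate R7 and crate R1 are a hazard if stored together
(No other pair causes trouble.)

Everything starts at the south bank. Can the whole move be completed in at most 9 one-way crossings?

Yes — this plan uses 9 crossings (≤ 9):
1. Courier goes to the north bank with crate R7.
2. Courier goes back to the south bank alone.
3. Courier goes to the north bank with crate K3.
4. Courier goes back to the south bank alone.
5. Courier goes to the north bank with crate M3.
6. Courier goes back to the south bank alone.
7. Courier goes to the north bank with crate R2.
8. Courier goes back to the south bank alone.
9. Courier goes to the north bank with crate R1.

Yes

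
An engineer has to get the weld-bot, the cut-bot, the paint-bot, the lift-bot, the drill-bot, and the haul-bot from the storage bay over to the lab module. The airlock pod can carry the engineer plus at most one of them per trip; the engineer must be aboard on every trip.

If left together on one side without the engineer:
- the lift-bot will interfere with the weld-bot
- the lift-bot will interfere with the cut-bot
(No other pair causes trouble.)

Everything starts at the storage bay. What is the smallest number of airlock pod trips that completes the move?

13

Counting alone: the engineer can take at most 1 across per trip to the lab module, so moving all 6 needs at least 6 loaded trips out, with a return between consecutive ones — at least 11 crossings.
The safety rule pushes this higher. Following every safe sequence of crossings, the most of the 6 that can be at the lab module as the airlock pod arrives there on crossing 11 is 5 — never all 6.
So no plan with fewer than 13 crossings exists, and this one achieves 13:
1. Engineer goes to the lab module with the lift-bot.
2. Engineer goes back to the storage bay alone.
3. Engineer goes to the lab module with the weld-bot.
4. Engineer goes back to the storage bay with the lift-bot.
5. Engineer goes to the lab module with the cut-bot.
6. Engineer goes back to the storage bay alone.
7. Engineer goes to the lab module with the paint-bot.
8. Engineer goes back to the storage bay alone.
9. Engineer goes to the lab module with the drill-bot.
10. Engineer goes back to the storage bay alone.
11. Engineer goes to the lab module with the haul-bot.
12. Engineer goes back to the storage bay alone.
13. Engineer goes to the lab module with the lift-bot.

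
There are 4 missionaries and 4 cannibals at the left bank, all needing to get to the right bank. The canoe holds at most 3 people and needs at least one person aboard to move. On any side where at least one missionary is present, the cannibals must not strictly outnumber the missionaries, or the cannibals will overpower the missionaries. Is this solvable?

Yes

1. 2 cannibals → the right bank.  (the left bank: 4M 2C; the right bank: 0M 2C)
2. 1 cannibal ← the left bank.  (the left bank: 4M 3C; the right bank: 0M 1C)
3. 3 cannibals → the right bank.  (the left bank: 4M 0C; the right bank: 0M 4C)
4. 1 cannibal ← the left bank.  (the left bank: 4M 1C; the right bank: 0M 3C)
5. 3 missionaries → the right bank.  (the left bank: 1M 1C; the right bank: 3M 3C)
6. 1 missionary and 1 cannibal ← the left bank.  (the left bank: 2M 2C; the right bank: 2M 2C)
7. 2 missionaries → the right bank.  (the left bank: 0M 2C; the right bank: 4M 2C)
8. 1 cannibal ← the left bank.  (the left bank: 0M 3C; the right bank: 4M 1C)
9. 3 cannibals → the right bank.  (the left bank: 0M 0C; the right bank: 4M 4C)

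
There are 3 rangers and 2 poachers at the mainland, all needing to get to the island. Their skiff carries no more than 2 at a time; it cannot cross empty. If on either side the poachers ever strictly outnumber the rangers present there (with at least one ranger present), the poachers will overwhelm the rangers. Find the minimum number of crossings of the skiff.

Counting alone: each trip to the island takes at most 2 across and each return brings at least 1 back, so after t trips out (and t−1 returns) at most 2t − (t−1) of the 5 are across; that first reaches 5 at t = 4, so at least 7 crossings are needed.
The plan below uses exactly 7 crossings, so it is optimal:
1. 2 poachers → the island.  (the mainland: 3R 0P; the island: 0R 2P)
2. 1 poacher ← the mainland.  (the mainland: 3R 1P; the island: 0R 1P)
3. 2 rangers → the island.  (the mainland: 1R 1P; the island: 2R 1P)
4. 1 ranger ← the mainland.  (the mainland: 2R 1P; the island: 1R 1P)
5. 1 ranger and 1 poacher → the island.  (the mainland: 1R 0P; the island: 2R 2P)
6. 1 poacher ← the mainland.  (the mainland: 1R 1P; the island: 2R 1P)
7. 1 ranger and 1 poacher → the island.  (the mainland: 0R 0P; the island: 3R 2P)

7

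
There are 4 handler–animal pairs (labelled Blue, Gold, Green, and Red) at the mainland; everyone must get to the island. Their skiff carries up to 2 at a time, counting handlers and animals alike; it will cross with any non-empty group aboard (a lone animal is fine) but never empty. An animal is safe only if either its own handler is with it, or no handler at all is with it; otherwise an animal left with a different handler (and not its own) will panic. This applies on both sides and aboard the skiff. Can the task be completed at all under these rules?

No

Following every safe sequence of crossings from the start, the most of the 8 that can be at the island as the skiff arrives there on crossings 1, 3, 5 is 2, 3, 4 respectively; the best ever achieved is 4 of 8.
From crossing 7 on, no configuration arises that was not already reachable earlier: only 44 distinct safe configurations (who is on which side, and where the skiff is) can ever be reached, none of them has everyone across, and every continuation just revisits them. So no valid plan exists.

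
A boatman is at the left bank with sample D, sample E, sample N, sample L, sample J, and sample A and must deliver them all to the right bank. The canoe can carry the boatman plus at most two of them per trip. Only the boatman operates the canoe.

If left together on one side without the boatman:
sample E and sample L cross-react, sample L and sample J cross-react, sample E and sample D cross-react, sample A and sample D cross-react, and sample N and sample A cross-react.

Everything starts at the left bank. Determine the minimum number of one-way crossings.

impossible

Whatever the first load, the items left behind include a forbidden pair without the boatman. No opening move is safe, so no plan exists.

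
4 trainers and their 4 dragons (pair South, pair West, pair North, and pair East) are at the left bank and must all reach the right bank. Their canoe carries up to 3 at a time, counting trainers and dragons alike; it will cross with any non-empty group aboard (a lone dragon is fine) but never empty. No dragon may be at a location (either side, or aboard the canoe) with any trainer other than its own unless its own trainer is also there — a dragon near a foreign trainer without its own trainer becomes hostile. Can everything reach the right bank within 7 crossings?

Counting alone: each trip to the right bank takes at most 3 across and each return brings at least 1 back, so after t trips out (and t−1 returns) at most 3t − (t−1) of the 8 are across; that first reaches 8 at t = 4, so at least 7 crossings are needed.
The safety rule pushes this higher. Following every safe sequence of crossings, the most of the 8 that can be at the right bank as the canoe arrives there on crossing 7 is 7 — never all 8.
So the move cannot be finished within 7 crossings. (The shortest complete plan takes 9:)
1. dragon South and trainer South cross → the right bank.
2. trainer South crosses ← the left bank.
3. dragon West, trainer South, and trainer West cross → the right bank.
4. dragon South and trainer South cross ← the left bank.
5. trainer East, trainer North, and trainer South cross → the right bank.
6. dragon West crosses ← the left bank.
7. dragon South and dragon West cross → the right bank.
8. dragon South crosses ← the left bank.
9. dragon East, dragon North, and dragon South cross → the right bank.

No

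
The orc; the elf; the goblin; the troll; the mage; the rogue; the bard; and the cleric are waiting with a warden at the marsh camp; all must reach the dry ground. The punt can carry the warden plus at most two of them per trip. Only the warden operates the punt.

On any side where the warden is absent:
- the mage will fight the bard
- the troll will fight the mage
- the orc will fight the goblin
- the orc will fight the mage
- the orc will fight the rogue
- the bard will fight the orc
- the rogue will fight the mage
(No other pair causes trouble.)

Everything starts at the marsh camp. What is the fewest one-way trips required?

Counting alone: the warden can take at most 2 across per trip to the dry ground, so moving all 8 needs at least 4 loaded trips out, with a return between consecutive ones — at least 7 crossings.
The safety rule pushes this higher. Following every safe sequence of crossings, the most of the 8 that can be at the dry ground as the punt arrives there on crossings 7, 9, 11 is 5, 6, 7 respectively — never all 8.
So no plan with fewer than 13 crossings exists, and this one achieves 13:
1. Warden goes to the dry ground with the mage and the orc.
2. Warden goes back to the marsh camp with the orc.
3. Warden goes to the dry ground with the elf and the orc.
4. Warden goes back to the marsh camp with the orc.
5. Warden goes to the dry ground with the goblin and the orc.
6. Warden goes back to the marsh camp with the orc.
7. Warden goes to the dry ground with the cleric and the orc.
8. Warden goes back to the marsh camp with the orc.
9. Warden goes to the dry ground with the bard and the rogue.
10. Warden goes back to the marsh camp with the mage.
11. Warden goes to the dry ground with the orc and the troll.
12. Warden goes back to the marsh camp with the orc.
13. Warden goes to the dry ground with the mage and the orc.

13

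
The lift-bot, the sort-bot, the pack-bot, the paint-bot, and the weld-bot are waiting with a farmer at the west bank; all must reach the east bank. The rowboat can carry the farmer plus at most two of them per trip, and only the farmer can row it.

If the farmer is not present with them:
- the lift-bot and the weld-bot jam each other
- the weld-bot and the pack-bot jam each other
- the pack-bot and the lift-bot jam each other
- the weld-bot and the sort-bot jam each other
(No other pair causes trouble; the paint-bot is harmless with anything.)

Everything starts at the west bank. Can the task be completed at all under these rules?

1. Farmer goes to the east bank with the lift-bot and the weld-bot.  [the west bank: the pack-bot, the paint-bot, the sort-bot | the east bank: the lift-bot, the weld-bot]
2. Farmer goes back to the west bank with the lift-bot.  [the west bank: the lift-bot, the pack-bot, the paint-bot, the sort-bot | the east bank: the weld-bot]
3. Farmer goes to the east bank with the lift-bot and the sort-bot.  [the west bank: the pack-bot, the paint-bot | the east bank: the lift-bot, the sort-bot, the weld-bot]
4. Farmer goes back to the west bank with the weld-bot.  [the west bank: the pack-bot, the paint-bot, the weld-bot | the east bank: the lift-bot, the sort-bot]
5. Farmer goes to the east bank with the pack-bot and the paint-bot.  [the west bank: the weld-bot | the east bank: the lift-bot, the pack-bot, the paint-bot, the sort-bot]
6. Farmer goes back to the west bank with the lift-bot.  [the west bank: the lift-bot, the weld-bot | the east bank: the pack-bot, the paint-bot, the sort-bot]
7. Farmer goes to the east bank with the lift-bot and the weld-bot.  [the west bank: — | the east bank: the lift-bot, the pack-bot, the paint-bot, the sort-bot, the weld-bot]

Yes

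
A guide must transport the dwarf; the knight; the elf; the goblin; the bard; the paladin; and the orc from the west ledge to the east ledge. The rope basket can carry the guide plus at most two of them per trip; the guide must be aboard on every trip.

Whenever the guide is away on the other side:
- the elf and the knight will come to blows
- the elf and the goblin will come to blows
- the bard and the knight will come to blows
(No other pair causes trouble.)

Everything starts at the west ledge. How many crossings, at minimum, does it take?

7

Counting alone: the guide can take at most 2 across per trip to the east ledge, so moving all 7 needs at least 4 loaded trips out, with a return between consecutive ones — at least 7 crossings.
The plan below uses exactly 7 crossings, so it is optimal:
1. Guide goes to the east ledge with the elf and the knight.
2. Guide goes back to the west ledge with the knight.
3. Guide goes to the east ledge with the bard and the dwarf.
4. Guide goes back to the west ledge alone.
5. Guide goes to the east ledge with the orc and the paladin.
6. Guide goes back to the west ledge alone.
7. Guide goes to the east ledge with the goblin and the knight.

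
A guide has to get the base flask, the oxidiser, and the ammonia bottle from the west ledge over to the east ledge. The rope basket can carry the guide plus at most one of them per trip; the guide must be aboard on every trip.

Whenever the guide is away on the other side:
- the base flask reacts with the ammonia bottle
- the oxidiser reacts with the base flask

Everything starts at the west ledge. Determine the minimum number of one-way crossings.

7

Counting alone: the guide can take at most 1 across per trip to the east ledge, so moving all 3 needs at least 3 loaded trips out, with a return between consecutive ones — at least 5 crossings.
The safety rule pushes this higher. Following every safe sequence of crossings, the most of the 3 that can be at the east ledge as the rope basket arrives there on crossing 5 is 2 — never all 3.
So no plan with fewer than 7 crossings exists, and this one achieves 7:
1. Guide goes to the east ledge with the base flask.  [the west ledge: the ammonia bottle, the oxidiser | the east ledge: the base flask]
2. Guide goes back to the west ledge alone.  [the west ledge: the ammonia bottle, the oxidiser | the east ledge: the base flask]
3. Guide goes to the east ledge with the oxidiser.  [the west ledge: the ammonia bottle | the east ledge: the base flask, the oxidiser]
4. Guide goes back to the west ledge with the base flask.  [the west ledge: the ammonia bottle, the base flask | the east ledge: the oxidiser]
5. Guide goes to the east ledge with the ammonia bottle.  [the west ledge: the base flask | the east ledge: the ammonia bottle, the oxidiser]
6. Guide goes back to the west ledge alone.  [the west ledge: the base flask | the east ledge: the ammonia bottle, the oxidiser]
7. Guide goes to the east ledge with the base flask.  [the west ledge: — | the east ledge: the ammonia bottle, the base flask, the oxidiser]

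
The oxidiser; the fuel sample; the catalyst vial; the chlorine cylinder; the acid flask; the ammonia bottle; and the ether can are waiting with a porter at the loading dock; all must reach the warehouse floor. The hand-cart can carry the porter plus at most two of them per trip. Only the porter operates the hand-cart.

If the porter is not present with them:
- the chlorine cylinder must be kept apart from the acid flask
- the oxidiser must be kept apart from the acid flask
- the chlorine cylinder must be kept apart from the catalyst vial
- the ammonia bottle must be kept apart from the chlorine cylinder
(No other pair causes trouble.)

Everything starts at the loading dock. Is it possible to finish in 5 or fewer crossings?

Counting alone: the porter can take at most 2 across per trip to the warehouse floor, so moving all 7 needs at least 4 loaded trips out, with a return between consecutive ones — at least 7 crossings.
Since 5 < 7, 5 crossings cannot be enough. (The shortest complete plan in fact takes 7:)
1. Porter goes to the warehouse floor with the chlorine cylinder and the oxidiser.
2. Porter goes back to the loading dock alone.
3. Porter goes to the warehouse floor with the ether can and the fuel sample.
4. Porter goes back to the loading dock alone.
5. Porter goes to the warehouse floor with the ammonia bottle and the catalyst vial.
6. Porter goes back to the loading dock with the chlorine cylinder.
7. Porter goes to the warehouse floor with the acid flask and the chlorine cylinder.

No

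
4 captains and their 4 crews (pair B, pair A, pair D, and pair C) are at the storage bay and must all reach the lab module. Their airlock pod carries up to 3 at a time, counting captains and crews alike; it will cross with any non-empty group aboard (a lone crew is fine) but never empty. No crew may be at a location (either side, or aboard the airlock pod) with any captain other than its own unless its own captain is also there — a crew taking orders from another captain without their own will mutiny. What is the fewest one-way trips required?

9

Counting alone: each trip to the lab module takes at most 3 across and each return brings at least 1 back, so after t trips out (and t−1 returns) at most 3t − (t−1) of the 8 are across; that first reaches 8 at t = 4, so at least 7 crossings are needed.
The safety rule pushes this higher. Following every safe sequence of crossings, the most of the 8 that can be at the lab module as the airlock pod arrives there on crossing 7 is 7 — never all 8.
So no plan with fewer than 9 crossings exists, and this one achieves 9:
1. captain B and crew B cross → the lab module.
2. captain B crosses ← the storage bay.
3. captain A, captain B, and crew A cross → the lab module.
4. captain B and crew B cross ← the storage bay.
5. captain B, captain C, and captain D cross → the lab module.
6. crew A crosses ← the storage bay.
7. crew A and crew B cross → the lab module.
8. crew B crosses ← the storage bay.
9. crew B, crew C, and crew D cross → the lab module.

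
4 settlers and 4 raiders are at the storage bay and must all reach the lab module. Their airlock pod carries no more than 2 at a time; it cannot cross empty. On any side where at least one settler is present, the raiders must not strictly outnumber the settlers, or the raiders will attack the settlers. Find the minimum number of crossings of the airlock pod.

Following every safe sequence of crossings from the start, the most of the 8 that can be at the lab module as the airlock pod arrives there on crossings 1, 3, 5 is 2, 3, 4 respectively; the best ever achieved is 4 of 8.
From crossing 7 on, no configuration arises that was not already reachable earlier: only 11 distinct safe configurations (who is on which side, and where the airlock pod is) can ever be reached, none of them has everyone across, and every continuation just revisits them. They are: 0 settlers + 0 raiders across (airlock pod back at the start); 0 settlers + 1 raider across (airlock pod there); 0 settlers + 1 raider across (airlock pod back at the start); 0 settlers + 2 raiders across (airlock pod there); 0 settlers + 2 raiders across (airlock pod back at the start); 0 settlers + 3 raiders across (airlock pod there); 0 settlers + 3 raiders across (airlock pod back at the start); 0 settlers + 4 raiders across (airlock pod there); 1 settler + 1 raider across (airlock pod there); 1 settler + 1 raider across (airlock pod back at the start); 2 settlers + 2 raiders across (airlock pod there). So no valid plan exists.

impossible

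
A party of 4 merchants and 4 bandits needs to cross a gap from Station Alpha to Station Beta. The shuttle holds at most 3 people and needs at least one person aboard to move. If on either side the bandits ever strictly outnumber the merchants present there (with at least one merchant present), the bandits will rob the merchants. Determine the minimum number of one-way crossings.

9

Counting alone: each trip to Station Beta takes at most 3 across and each return brings at least 1 back, so after t trips out (and t−1 returns) at most 3t − (t−1) of the 8 are across; that first reaches 8 at t = 4, so at least 7 crossings are needed.
The safety rule pushes this higher. Following every safe sequence of crossings, the most of the 8 that can be at Station Beta as the shuttle arrives there on crossing 7 is 7 — never all 8.
So no plan with fewer than 9 crossings exists, and this one achieves 9:
1. 2 bandits → Station Beta.  (Station Alpha: 4M 2B; Station Beta: 0M 2B)
2. 1 bandit ← Station Alpha.  (Station Alpha: 4M 3B; Station Beta: 0M 1B)
3. 3 bandits → Station Beta.  (Station Alpha: 4M 0B; Station Beta: 0M 4B)
4. 1 bandit ← Station Alpha.  (Station Alpha: 4M 1B; Station Beta: 0M 3B)
5. 3 merchants → Station Beta.  (Station Alpha: 1M 1B; Station Beta: 3M 3B)
6. 1 merchant and 1 bandit ← Station Alpha.  (Station Alpha: 2M 2B; Station Beta: 2M 2B)
7. 2 merchants → Station Beta.  (Station Alpha: 0M 2B; Station Beta: 4M 2B)
8. 1 bandit ← Station Alpha.  (Station Alpha: 0M 3B; Station Beta: 4M 1B)
9. 3 bandits → Station Beta.  (Station Alpha: 0M 0B; Station Beta: 4M 4B)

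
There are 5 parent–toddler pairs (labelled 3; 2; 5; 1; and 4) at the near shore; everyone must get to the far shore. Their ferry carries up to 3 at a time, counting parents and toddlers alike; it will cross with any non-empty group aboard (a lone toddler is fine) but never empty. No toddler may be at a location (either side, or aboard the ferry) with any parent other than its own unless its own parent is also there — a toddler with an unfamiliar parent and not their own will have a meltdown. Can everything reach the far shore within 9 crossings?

No

Counting alone: each trip to the far shore takes at most 3 across and each return brings at least 1 back, so after t trips out (and t−1 returns) at most 3t − (t−1) of the 10 are across; that first reaches 10 at t = 5, so at least 9 crossings are needed.
The safety rule pushes this higher. Following every safe sequence of crossings, the most of the 10 that can be at the far shore as the ferry arrives there on crossing 9 is 9 — never all 10.
So the move cannot be finished within 9 crossings. (The shortest complete plan takes 11:)
1. parent 3 and toddler 3 cross → the far shore.
2. parent 3 crosses ← the near shore.
3. toddler 1, toddler 2, and toddler 5 cross → the far shore.
4. toddler 3 crosses ← the near shore.
5. parent 1, parent 2, and parent 5 cross → the far shore.
6. parent 2 and toddler 2 cross ← the near shore.
7. parent 2, parent 3, and parent 4 cross → the far shore.
8. toddler 5 crosses ← the near shore.
9. toddler 2 and toddler 3 cross → the far shore.
10. toddler 3 crosses ← the near shore.
11. toddler 3, toddler 4, and toddler 5 cross → the far shore.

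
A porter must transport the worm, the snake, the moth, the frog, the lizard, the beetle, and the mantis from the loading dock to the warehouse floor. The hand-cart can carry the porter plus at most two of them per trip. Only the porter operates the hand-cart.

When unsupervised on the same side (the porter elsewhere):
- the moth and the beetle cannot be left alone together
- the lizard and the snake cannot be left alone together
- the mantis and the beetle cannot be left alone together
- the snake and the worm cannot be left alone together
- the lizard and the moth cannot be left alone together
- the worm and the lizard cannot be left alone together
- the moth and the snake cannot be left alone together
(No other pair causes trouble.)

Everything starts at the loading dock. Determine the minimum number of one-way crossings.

Whatever the first load, the items left behind include a forbidden pair without the porter. No opening move is safe, so no plan exists.

impossible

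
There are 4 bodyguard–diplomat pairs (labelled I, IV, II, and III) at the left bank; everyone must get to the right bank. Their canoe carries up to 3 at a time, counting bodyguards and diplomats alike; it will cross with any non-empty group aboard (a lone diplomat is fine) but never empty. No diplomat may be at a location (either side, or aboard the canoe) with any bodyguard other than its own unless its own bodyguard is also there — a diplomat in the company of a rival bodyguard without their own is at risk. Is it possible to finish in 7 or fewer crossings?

No

Counting alone: each trip to the right bank takes at most 3 across and each return brings at least 1 back, so after t trips out (and t−1 returns) at most 3t − (t−1) of the 8 are across; that first reaches 8 at t = 4, so at least 7 crossings are needed.
The safety rule pushes this higher. Following every safe sequence of crossings, the most of the 8 that can be at the right bank as the canoe arrives there on crossing 7 is 7 — never all 8.
So the move cannot be finished within 7 crossings. (The shortest complete plan takes 9:)
1. bodyguard I and diplomat I cross → the right bank.
2. bodyguard I crosses ← the left bank.
3. bodyguard I, bodyguard IV, and diplomat IV cross → the right bank.
4. bodyguard I and diplomat I cross ← the left bank.
5. bodyguard I, bodyguard II, and bodyguard III cross → the right bank.
6. diplomat IV crosses ← the left bank.
7. diplomat I and diplomat IV cross → the right bank.
8. diplomat I crosses ← the left bank.
9. diplomat I, diplomat II, and diplomat III cross → the right bank.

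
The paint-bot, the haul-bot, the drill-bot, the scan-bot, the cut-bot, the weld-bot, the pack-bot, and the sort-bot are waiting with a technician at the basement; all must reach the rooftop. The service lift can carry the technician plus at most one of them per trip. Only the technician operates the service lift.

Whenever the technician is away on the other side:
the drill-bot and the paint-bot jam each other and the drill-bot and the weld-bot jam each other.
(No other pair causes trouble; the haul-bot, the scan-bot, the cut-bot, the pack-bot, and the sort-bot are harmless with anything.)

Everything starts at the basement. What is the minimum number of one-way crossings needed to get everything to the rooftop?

17

Counting alone: the technician can take at most 1 across per trip to the rooftop, so moving all 8 needs at least 8 loaded trips out, with a return between consecutive ones — at least 15 crossings.
The safety rule pushes this higher. Following every safe sequence of crossings, the most of the 8 that can be at the rooftop as the service lift arrives there on crossing 15 is 7 — never all 8.
So no plan with fewer than 17 crossings exists, and this one achieves 17:
1. Technician goes to the rooftop with the drill-bot.  [the basement: the cut-bot, the haul-bot, the pack-bot, the paint-bot, the scan-bot, the sort-bot, the weld-bot | the rooftop: the drill-bot]
2. Technician goes back to the basement alone.  [the basement: the cut-bot, the haul-bot, the pack-bot, the paint-bot, the scan-bot, the sort-bot, the weld-bot | the rooftop: the drill-bot]
3. Technician goes to the rooftop with the paint-bot.  [the basement: the cut-bot, the haul-bot, the pack-bot, the scan-bot, the sort-bot, the weld-bot | the rooftop: the drill-bot, the paint-bot]
4. Technician goes back to the basement with the drill-bot.  [the basement: the cut-bot, the drill-bot, the haul-bot, the pack-bot, the scan-bot, the sort-bot, the weld-bot | the rooftop: the paint-bot]
5. Technician goes to the rooftop with the weld-bot.  [the basement: the cut-bot, the drill-bot, the haul-bot, the pack-bot, the scan-bot, the sort-bot | the rooftop: the paint-bot, the weld-bot]
6. Technician goes back to the basement alone.  [the basement: the cut-bot, the drill-bot, the haul-bot, the pack-bot, the scan-bot, the sort-bot | the rooftop: the paint-bot, the weld-bot]
7. Technician goes to the rooftop with the haul-bot.  [the basement: the cut-bot, the drill-bot, the pack-bot, the scan-bot, the sort-bot | the rooftop: the haul-bot, the paint-bot, the weld-bot]
8. Technician goes back to the basement alone.  [the basement: the cut-bot, the drill-bot, the pack-bot, the scan-bot, the sort-bot | the rooftop: the haul-bot, the paint-bot, the weld-bot]
9. Technician goes to the rooftop with the scan-bot.  [the basement: the cut-bot, the drill-bot, the pack-bot, the sort-bot | the rooftop: the haul-bot, the paint-bot, the scan-bot, the weld-bot]
10. Technician goes back to the basement alone.  [the basement: the cut-bot, the drill-bot, the pack-bot, the sort-bot | the rooftop: the haul-bot, the paint-bot, the scan-bot, the weld-bot]
11. Technician goes to the rooftop with the cut-bot.  [the basement: the drill-bot, the pack-bot, the sort-bot | the rooftop: the cut-bot, the haul-bot, the paint-bot, the scan-bot, the weld-bot]
12. Technician goes back to the basement alone.  [the basement: the drill-bot, the pack-bot, the sort-bot | the rooftop: the cut-bot, the haul-bot, the paint-bot, the scan-bot, the weld-bot]
13. Technician goes to the rooftop with the pack-bot.  [the basement: the drill-bot, the sort-bot | the rooftop: the cut-bot, the haul-bot, the pack-bot, the paint-bot, the scan-bot, the weld-bot]
14. Technician goes back to the basement alone.  [the basement: the drill-bot, the sort-bot | the rooftop: the cut-bot, the haul-bot, the pack-bot, the paint-bot, the scan-bot, the weld-bot]
15. Technician goes to the rooftop with the sort-bot.  [the basement: the drill-bot | the rooftop: the cut-bot, the haul-bot, the pack-bot, the paint-bot, the scan-bot, the sort-bot, the weld-bot]
16. Technician goes back to the basement alone.  [the basement: the drill-bot | the rooftop: the cut-bot, the haul-bot, the pack-bot, the paint-bot, the scan-bot, the sort-bot, the weld-bot]
17. Technician goes to the rooftop with the drill-bot.  [the basement: — | the rooftop: the cut-bot, the drill-bot, the haul-bot, the pack-bot, the paint-bot, the scan-bot, the sort-bot, the weld-bot]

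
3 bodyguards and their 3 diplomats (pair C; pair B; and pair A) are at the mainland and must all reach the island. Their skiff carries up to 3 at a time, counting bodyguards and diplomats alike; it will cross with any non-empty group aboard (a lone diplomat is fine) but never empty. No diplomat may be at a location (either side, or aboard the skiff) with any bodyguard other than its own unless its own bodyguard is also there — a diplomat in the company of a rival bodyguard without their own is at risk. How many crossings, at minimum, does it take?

5

Counting alone: each trip to the island takes at most 3 across and each return brings at least 1 back, so after t trips out (and t−1 returns) at most 3t − (t−1) of the 6 are across; that first reaches 6 at t = 3, so at least 5 crossings are needed.
The plan below uses exactly 5 crossings, so it is optimal:
1. bodyguard C and diplomat C cross → the island.
2. bodyguard C crosses ← the mainland.
3. bodyguard A, bodyguard B, and bodyguard C cross → the island.
4. diplomat C crosses ← the mainland.
5. diplomat A, diplomat B, and diplomat C cross → the island.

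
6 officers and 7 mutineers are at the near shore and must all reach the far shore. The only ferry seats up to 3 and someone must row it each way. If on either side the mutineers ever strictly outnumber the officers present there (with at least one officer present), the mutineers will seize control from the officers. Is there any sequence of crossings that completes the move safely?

The mutineers already outnumber the officers at the near shore before anyone moves, so the starting position itself is disallowed.

No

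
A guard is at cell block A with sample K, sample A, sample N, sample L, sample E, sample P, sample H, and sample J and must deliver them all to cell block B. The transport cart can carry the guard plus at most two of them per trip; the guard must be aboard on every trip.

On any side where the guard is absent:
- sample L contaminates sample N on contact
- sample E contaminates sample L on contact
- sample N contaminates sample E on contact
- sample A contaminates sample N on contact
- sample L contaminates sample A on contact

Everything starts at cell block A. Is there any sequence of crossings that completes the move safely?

Yes

1. Guard goes to cell block B with sample L and sample N.
2. Guard goes back to cell block A with sample N.
3. Guard goes to cell block B with sample K and sample N.
4. Guard goes back to cell block A with sample N.
5. Guard goes to cell block B with sample A and sample E.
6. Guard goes back to cell block A with sample L.
7. Guard goes to cell block B with sample N and sample P.
8. Guard goes back to cell block A with sample N.
9. Guard goes to cell block B with sample H and sample N.
10. Guard goes back to cell block A with sample N.
11. Guard goes to cell block B with sample J and sample N.
12. Guard goes back to cell block A with sample N.
13. Guard goes to cell block B with sample L and sample N.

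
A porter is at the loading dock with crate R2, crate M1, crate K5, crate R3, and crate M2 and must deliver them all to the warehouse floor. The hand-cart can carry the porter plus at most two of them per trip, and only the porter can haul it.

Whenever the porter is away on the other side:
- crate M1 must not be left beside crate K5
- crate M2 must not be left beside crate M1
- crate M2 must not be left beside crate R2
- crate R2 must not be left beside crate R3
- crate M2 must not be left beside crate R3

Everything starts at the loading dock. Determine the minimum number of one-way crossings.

impossible

Whatever the first load, the items left behind include a forbidden pair without the porter. No opening move is safe, so no plan exists.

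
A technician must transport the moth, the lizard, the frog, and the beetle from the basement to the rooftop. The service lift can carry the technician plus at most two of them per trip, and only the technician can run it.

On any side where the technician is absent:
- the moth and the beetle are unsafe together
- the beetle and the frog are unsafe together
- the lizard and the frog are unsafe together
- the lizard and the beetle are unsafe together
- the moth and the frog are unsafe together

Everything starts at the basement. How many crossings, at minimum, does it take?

Counting alone: the technician can take at most 2 across per trip to the rooftop, so moving all 4 needs at least 2 loaded trips out, with a return between consecutive ones — at least 3 crossings.
The safety rule pushes this higher. Following every safe sequence of crossings, the most of the 4 that can be at the rooftop as the service lift arrives there on crossing 3 is 3 — never all 4.
So no plan with fewer than 5 crossings exists, and this one achieves 5:
1. Technician goes to the rooftop with the beetle and the frog.
2. Technician goes back to the basement with the frog.
3. Technician goes to the rooftop with the lizard and the moth.
4. Technician goes back to the basement with the beetle.
5. Technician goes to the rooftop with the beetle and the frog.

5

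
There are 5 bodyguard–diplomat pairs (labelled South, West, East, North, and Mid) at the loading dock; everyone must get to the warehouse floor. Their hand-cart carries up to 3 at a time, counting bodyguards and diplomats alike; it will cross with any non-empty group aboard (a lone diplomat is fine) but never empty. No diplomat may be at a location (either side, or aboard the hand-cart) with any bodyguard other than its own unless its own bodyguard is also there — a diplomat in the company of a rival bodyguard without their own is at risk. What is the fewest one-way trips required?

Counting alone: each trip to the warehouse floor takes at most 3 across and each return brings at least 1 back, so after t trips out (and t−1 returns) at most 3t − (t−1) of the 10 are across; that first reaches 10 at t = 5, so at least 9 crossings are needed.
The safety rule pushes this higher. Following every safe sequence of crossings, the most of the 10 that can be at the warehouse floor as the hand-cart arrives there on crossing 9 is 9 — never all 10.
So no plan with fewer than 11 crossings exists, and this one achieves 11:
1. bodyguard South and diplomat South cross → the warehouse floor.
2. bodyguard South crosses ← the loading dock.
3. diplomat East, diplomat North, and diplomat West cross → the warehouse floor.
4. diplomat South crosses ← the loading dock.
5. bodyguard East, bodyguard North, and bodyguard West cross → the warehouse floor.
6. bodyguard West and diplomat West cross ← the loading dock.
7. bodyguard Mid, bodyguard South, and bodyguard West cross → the warehouse floor.
8. diplomat East crosses ← the loading dock.
9. diplomat South and diplomat West cross → the warehouse floor.
10. diplomat South crosses ← the loading dock.
11. diplomat East, diplomat Mid, and diplomat South cross → the warehouse floor.

11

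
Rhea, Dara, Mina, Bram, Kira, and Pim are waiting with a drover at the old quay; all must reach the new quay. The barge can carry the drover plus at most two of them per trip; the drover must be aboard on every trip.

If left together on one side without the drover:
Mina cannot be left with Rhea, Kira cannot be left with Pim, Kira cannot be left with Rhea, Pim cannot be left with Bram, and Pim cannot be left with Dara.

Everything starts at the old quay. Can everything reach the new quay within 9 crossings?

Yes

Yes — this plan uses 7 crossings (≤ 9):
1. Drover goes to the new quay with Pim and Rhea.
2. Drover goes back to the old quay alone.
3. Drover goes to the new quay with Dara and Mina.
4. Drover goes back to the old quay with Pim and Rhea.
5. Drover goes to the new quay with Bram and Kira.
6. Drover goes back to the old quay alone.
7. Drover goes to the new quay with Pim and Rhea.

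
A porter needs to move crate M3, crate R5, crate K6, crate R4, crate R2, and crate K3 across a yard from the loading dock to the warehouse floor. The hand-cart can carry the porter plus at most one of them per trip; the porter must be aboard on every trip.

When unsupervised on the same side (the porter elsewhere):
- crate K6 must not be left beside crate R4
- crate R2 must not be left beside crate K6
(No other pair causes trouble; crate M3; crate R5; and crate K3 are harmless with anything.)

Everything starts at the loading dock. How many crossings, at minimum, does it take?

13

Counting alone: the porter can take at most 1 across per trip to the warehouse floor, so moving all 6 needs at least 6 loaded trips out, with a return between consecutive ones — at least 11 crossings.
The safety rule pushes this higher. Following every safe sequence of crossings, the most of the 6 that can be at the warehouse floor as the hand-cart arrives there on crossing 11 is 5 — never all 6.
So no plan with fewer than 13 crossings exists, and this one achieves 13:
1. Porter goes to the warehouse floor with crate K6.  [the loading dock: crate K3, crate M3, crate R2, crate R4, crate R5 | the warehouse floor: crate K6]
2. Porter goes back to the loading dock alone.  [the loading dock: crate K3, crate M3, crate R2, crate R4, crate R5 | the warehouse floor: crate K6]
3. Porter goes to the warehouse floor with crate M3.  [the loading dock: crate K3, crate R2, crate R4, crate R5 | the warehouse floor: crate K6, crate M3]
4. Porter goes back to the loading dock alone.  [the loading dock: crate K3, crate R2, crate R4, crate R5 | the warehouse floor: crate K6, crate M3]
5. Porter goes to the warehouse floor with crate R5.  [the loading dock: crate K3, crate R2, crate R4 | the warehouse floor: crate K6, crate M3, crate R5]
6. Porter goes back to the loading dock alone.  [the loading dock: crate K3, crate R2, crate R4 | the warehouse floor: crate K6, crate M3, crate R5]
7. Porter goes to the warehouse floor with crate R4.  [the loading dock: crate K3, crate R2 | the warehouse floor: crate K6, crate M3, crate R4, crate R5]
8. Porter goes back to the loading dock with crate K6.  [the loading dock: crate K3, crate K6, crate R2 | the warehouse floor: crate M3, crate R4, crate R5]
9. Porter goes to the warehouse floor with crate R2.  [the loading dock: crate K3, crate K6 | the warehouse floor: crate M3, crate R2, crate R4, crate R5]
10. Porter goes back to the loading dock alone.  [the loading dock: crate K3, crate K6 | the warehouse floor: crate M3, crate R2, crate R4, crate R5]
11. Porter goes to the warehouse floor with crate K3.  [the loading dock: crate K6 | the warehouse floor: crate K3, crate M3, crate R2, crate R4, crate R5]
12. Porter goes back to the loading dock alone.  [the loading dock: crate K6 | the warehouse floor: crate K3, crate M3, crate R2, crate R4, crate R5]
13. Porter goes to the warehouse floor with crate K6.  [the loading dock: — | the warehouse floor: crate K3, crate K6, crate M3, crate R2, crate R4, crate R5]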